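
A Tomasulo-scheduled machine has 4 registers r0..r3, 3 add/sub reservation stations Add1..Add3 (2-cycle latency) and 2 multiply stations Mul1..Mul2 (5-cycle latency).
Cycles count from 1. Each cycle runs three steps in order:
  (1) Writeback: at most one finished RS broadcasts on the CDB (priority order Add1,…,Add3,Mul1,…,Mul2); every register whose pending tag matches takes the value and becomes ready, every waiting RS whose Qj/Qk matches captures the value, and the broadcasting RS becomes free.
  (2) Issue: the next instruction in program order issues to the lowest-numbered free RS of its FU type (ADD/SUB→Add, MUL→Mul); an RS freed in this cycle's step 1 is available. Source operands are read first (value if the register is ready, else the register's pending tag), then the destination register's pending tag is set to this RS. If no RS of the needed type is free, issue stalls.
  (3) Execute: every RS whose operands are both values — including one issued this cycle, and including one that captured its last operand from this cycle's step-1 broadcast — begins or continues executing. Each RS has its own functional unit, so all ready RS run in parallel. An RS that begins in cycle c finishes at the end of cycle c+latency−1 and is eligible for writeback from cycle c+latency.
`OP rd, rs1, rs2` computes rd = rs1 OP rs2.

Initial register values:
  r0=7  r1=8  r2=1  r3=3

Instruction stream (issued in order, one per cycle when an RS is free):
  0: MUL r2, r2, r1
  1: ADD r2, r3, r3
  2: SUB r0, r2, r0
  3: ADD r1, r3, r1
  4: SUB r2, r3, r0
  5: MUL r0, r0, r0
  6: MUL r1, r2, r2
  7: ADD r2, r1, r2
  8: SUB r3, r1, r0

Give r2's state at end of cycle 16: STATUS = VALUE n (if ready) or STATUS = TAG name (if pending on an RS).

STATUS = VALUE 20

c1: issue MUL r2<-Mul1 | r0:7,r1:8,r2:Mul1,r3:3
c2: issue ADD r2<-Add1 | r0:7,r1:8,r2:Add1,r3:3
c3: issue SUB r0<-Add2 | r0:Add2,r1:8,r2:Add1,r3:3
c4: CDB Add1=6; issue ADD r1<-Add1 | r0:Add2,r1:Add1,r2:6,r3:3
c5: issue SUB r2<-Add3 | r0:Add2,r1:Add1,r2:Add3,r3:3
c6: CDB Add1=11; issue MUL r0<-Mul2 | r0:Mul2,r1:11,r2:Add3,r3:3
c7: CDB Add2=-1; stall | r0:Mul2,r1:11,r2:Add3,r3:3
c8: CDB Mul1=8; issue MUL r1<-Mul1 | r0:Mul2,r1:Mul1,r2:Add3,r3:3
c9: CDB Add3=4; issue ADD r2<-Add1 | r0:Mul2,r1:Mul1,r2:Add1,r3:3
c10: issue SUB r3<-Add2 | r0:Mul2,r1:Mul1,r2:Add1,r3:Add2
c11: - | r0:Mul2,r1:Mul1,r2:Add1,r3:Add2
c12: CDB Mul2=1 | r0:1,r1:Mul1,r2:Add1,r3:Add2
c13: - | r0:1,r1:Mul1,r2:Add1,r3:Add2
c14: CDB Mul1=16 | r0:1,r1:16,r2:Add1,r3:Add2
c15: - | r0:1,r1:16,r2:Add1,r3:Add2
c16: CDB Add1=20 | r0:1,r1:16,r2:20,r3:Add2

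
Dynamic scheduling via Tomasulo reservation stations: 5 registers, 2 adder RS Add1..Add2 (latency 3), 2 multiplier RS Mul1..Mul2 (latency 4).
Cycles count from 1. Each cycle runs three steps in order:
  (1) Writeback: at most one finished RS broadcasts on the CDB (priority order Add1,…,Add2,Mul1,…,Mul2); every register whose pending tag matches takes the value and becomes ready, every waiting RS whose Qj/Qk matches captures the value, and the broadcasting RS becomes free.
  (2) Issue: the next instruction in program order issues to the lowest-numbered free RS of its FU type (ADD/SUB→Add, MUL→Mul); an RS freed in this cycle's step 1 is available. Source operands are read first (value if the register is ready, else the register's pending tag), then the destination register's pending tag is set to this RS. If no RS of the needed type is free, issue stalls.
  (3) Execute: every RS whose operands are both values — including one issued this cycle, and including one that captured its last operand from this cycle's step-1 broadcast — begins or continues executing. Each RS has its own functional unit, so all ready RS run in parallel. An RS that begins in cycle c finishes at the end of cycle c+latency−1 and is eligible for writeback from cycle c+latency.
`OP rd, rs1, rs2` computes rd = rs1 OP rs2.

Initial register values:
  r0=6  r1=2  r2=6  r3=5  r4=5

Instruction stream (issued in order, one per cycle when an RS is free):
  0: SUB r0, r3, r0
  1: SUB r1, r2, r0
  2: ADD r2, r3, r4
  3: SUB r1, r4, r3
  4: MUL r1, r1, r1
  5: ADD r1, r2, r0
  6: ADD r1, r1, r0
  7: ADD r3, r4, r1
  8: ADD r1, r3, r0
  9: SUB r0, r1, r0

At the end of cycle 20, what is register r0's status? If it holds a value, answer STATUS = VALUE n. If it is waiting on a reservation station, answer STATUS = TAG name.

STATUS = TAG Add2

  c1: issue SUB r0<-Add1  regs: r0:Add1,r1:2,r2:6,r3:5,r4:5
  c2: issue SUB r1<-Add2  regs: r0:Add1,r1:Add2,r2:6,r3:5,r4:5
  c3: stall  regs: r0:Add1,r1:Add2,r2:6,r3:5,r4:5
  c4: CDB Add1=-1; issue ADD r2<-Add1  regs: r0:-1,r1:Add2,r2:Add1,r3:5,r4:5
  c5: stall  regs: r0:-1,r1:Add2,r2:Add1,r3:5,r4:5
  c6: stall  regs: r0:-1,r1:Add2,r2:Add1,r3:5,r4:5
  c7: CDB Add1=10; issue SUB r1<-Add1  regs: r0:-1,r1:Add1,r2:10,r3:5,r4:5
  c8: CDB Add2=7; issue MUL r1<-Mul1  regs: r0:-1,r1:Mul1,r2:10,r3:5,r4:5
  c9: issue ADD r1<-Add2  regs: r0:-1,r1:Add2,r2:10,r3:5,r4:5
  c10: CDB Add1=0; issue ADD r1<-Add1  regs: r0:-1,r1:Add1,r2:10,r3:5,r4:5
  c11: stall  regs: r0:-1,r1:Add1,r2:10,r3:5,r4:5
  c12: CDB Add2=9; issue ADD r3<-Add2  regs: r0:-1,r1:Add1,r2:10,r3:Add2,r4:5
  c13: stall  regs: r0:-1,r1:Add1,r2:10,r3:Add2,r4:5
  c14: CDB Mul1=0; stall  regs: r0:-1,r1:Add1,r2:10,r3:Add2,r4:5
  c15: CDB Add1=8; issue ADD r1<-Add1  regs: r0:-1,r1:Add1,r2:10,r3:Add2,r4:5
  c16: stall  regs: r0:-1,r1:Add1,r2:10,r3:Add2,r4:5
  c17: stall  regs: r0:-1,r1:Add1,r2:10,r3:Add2,r4:5
  c18: CDB Add2=13; issue SUB r0<-Add2  regs: r0:Add2,r1:Add1,r2:10,r3:13,r4:5
  c19: -  regs: r0:Add2,r1:Add1,r2:10,r3:13,r4:5
  c20: -  regs: r0:Add2,r1:Add1,r2:10,r3:13,r4:5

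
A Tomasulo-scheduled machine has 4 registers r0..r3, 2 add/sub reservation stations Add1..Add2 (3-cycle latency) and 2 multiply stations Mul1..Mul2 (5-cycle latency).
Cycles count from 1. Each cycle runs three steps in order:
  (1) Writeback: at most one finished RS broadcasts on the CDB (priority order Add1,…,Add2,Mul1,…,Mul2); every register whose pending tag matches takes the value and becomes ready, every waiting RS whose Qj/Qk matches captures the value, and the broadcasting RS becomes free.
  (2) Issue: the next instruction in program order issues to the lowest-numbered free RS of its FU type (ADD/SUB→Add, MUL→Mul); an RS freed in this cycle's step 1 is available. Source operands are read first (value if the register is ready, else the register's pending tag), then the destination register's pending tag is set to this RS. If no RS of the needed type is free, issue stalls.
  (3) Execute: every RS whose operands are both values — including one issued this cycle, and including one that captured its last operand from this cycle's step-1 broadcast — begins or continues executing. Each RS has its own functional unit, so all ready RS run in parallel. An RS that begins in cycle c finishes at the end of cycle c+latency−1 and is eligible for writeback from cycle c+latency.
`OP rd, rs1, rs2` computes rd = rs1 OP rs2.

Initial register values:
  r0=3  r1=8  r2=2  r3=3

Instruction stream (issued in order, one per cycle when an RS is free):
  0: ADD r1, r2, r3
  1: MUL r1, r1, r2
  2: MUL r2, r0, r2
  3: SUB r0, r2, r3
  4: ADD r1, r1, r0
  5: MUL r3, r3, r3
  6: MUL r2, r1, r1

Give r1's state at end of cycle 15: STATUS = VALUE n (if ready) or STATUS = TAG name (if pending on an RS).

STATUS = VALUE 13

c1: issue ADD r1<-Add1 | r0:3,r1:Add1,r2:2,r3:3
c2: issue MUL r1<-Mul1 | r0:3,r1:Mul1,r2:2,r3:3
c3: issue MUL r2<-Mul2 | r0:3,r1:Mul1,r2:Mul2,r3:3
c4: CDB Add1=5; issue SUB r0<-Add1 | r0:Add1,r1:Mul1,r2:Mul2,r3:3
c5: issue ADD r1<-Add2 | r0:Add1,r1:Add2,r2:Mul2,r3:3
c6: stall | r0:Add1,r1:Add2,r2:Mul2,r3:3
c7: stall | r0:Add1,r1:Add2,r2:Mul2,r3:3
c8: CDB Mul2=6; issue MUL r3<-Mul2 | r0:Add1,r1:Add2,r2:6,r3:Mul2
c9: CDB Mul1=10; issue MUL r2<-Mul1 | r0:Add1,r1:Add2,r2:Mul1,r3:Mul2
c10: - | r0:Add1,r1:Add2,r2:Mul1,r3:Mul2
c11: CDB Add1=3 | r0:3,r1:Add2,r2:Mul1,r3:Mul2
c12: - | r0:3,r1:Add2,r2:Mul1,r3:Mul2
c13: CDB Mul2=9 | r0:3,r1:Add2,r2:Mul1,r3:9
c14: CDB Add2=13 | r0:3,r1:13,r2:Mul1,r3:9
c15: - | r0:3,r1:13,r2:Mul1,r3:9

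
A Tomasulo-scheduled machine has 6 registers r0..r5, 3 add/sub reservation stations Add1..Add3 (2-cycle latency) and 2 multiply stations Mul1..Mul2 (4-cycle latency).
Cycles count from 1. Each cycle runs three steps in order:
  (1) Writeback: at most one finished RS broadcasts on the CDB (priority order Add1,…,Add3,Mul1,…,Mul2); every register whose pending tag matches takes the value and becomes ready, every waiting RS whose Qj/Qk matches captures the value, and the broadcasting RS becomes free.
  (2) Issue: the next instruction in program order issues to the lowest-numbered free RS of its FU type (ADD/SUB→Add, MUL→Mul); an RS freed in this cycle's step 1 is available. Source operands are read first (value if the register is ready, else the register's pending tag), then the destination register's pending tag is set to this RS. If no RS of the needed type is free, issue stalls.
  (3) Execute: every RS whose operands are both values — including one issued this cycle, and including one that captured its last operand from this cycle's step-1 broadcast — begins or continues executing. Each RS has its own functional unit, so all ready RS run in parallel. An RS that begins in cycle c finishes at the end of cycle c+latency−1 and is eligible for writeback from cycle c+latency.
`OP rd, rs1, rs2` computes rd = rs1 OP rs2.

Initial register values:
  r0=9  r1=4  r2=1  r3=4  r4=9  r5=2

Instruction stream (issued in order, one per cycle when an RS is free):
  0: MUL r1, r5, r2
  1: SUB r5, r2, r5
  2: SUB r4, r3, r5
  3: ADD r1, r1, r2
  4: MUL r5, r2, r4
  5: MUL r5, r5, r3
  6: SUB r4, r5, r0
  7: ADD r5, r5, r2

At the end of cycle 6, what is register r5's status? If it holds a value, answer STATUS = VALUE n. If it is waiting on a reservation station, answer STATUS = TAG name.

STATUS = TAG Mul2

  c1: issue MUL r1<-Mul1  regs: r0:9,r1:Mul1,r2:1,r3:4,r4:9,r5:2
  c2: issue SUB r5<-Add1  regs: r0:9,r1:Mul1,r2:1,r3:4,r4:9,r5:Add1
  c3: issue SUB r4<-Add2  regs: r0:9,r1:Mul1,r2:1,r3:4,r4:Add2,r5:Add1
  c4: CDB Add1=-1; issue ADD r1<-Add1  regs: r0:9,r1:Add1,r2:1,r3:4,r4:Add2,r5:-1
  c5: CDB Mul1=2; issue MUL r5<-Mul1  regs: r0:9,r1:Add1,r2:1,r3:4,r4:Add2,r5:Mul1
  c6: CDB Add2=5; issue MUL r5<-Mul2  regs: r0:9,r1:Add1,r2:1,r3:4,r4:5,r5:Mul2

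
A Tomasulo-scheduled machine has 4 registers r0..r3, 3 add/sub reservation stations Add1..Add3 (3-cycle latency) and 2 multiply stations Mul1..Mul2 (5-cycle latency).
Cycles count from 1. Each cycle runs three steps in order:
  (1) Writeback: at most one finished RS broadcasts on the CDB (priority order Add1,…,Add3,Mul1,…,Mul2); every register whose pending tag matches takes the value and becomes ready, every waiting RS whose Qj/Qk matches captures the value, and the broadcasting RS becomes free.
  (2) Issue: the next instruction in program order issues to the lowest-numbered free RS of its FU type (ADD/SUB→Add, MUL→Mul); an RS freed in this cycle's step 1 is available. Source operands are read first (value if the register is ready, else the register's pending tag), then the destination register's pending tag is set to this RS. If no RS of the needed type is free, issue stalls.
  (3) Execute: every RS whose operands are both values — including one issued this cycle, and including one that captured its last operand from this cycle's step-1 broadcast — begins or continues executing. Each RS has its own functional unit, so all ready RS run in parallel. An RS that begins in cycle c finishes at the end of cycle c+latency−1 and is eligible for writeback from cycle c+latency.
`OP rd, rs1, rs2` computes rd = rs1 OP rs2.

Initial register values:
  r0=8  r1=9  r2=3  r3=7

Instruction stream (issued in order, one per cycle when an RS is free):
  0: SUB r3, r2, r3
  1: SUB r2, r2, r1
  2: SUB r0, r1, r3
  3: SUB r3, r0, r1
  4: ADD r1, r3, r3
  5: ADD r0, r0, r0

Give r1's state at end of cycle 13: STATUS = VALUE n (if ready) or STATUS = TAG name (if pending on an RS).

  c1: issue SUB r3<-Add1  regs: r0:8,r1:9,r2:3,r3:Add1
  c2: issue SUB r2<-Add2  regs: r0:8,r1:9,r2:Add2,r3:Add1
  c3: issue SUB r0<-Add3  regs: r0:Add3,r1:9,r2:Add2,r3:Add1
  c4: CDB Add1=-4; issue SUB r3<-Add1  regs: r0:Add3,r1:9,r2:Add2,r3:Add1
  c5: CDB Add2=-6; issue ADD r1<-Add2  regs: r0:Add3,r1:Add2,r2:-6,r3:Add1
  c6: stall  regs: r0:Add3,r1:Add2,r2:-6,r3:Add1
  c7: CDB Add3=13; issue ADD r0<-Add3  regs: r0:Add3,r1:Add2,r2:-6,r3:Add1
  c8: -  regs: r0:Add3,r1:Add2,r2:-6,r3:Add1
  c9: -  regs: r0:Add3,r1:Add2,r2:-6,r3:Add1
  c10: CDB Add1=4  regs: r0:Add3,r1:Add2,r2:-6,r3:4
  c11: CDB Add3=26  regs: r0:26,r1:Add2,r2:-6,r3:4
  c12: -  regs: r0:26,r1:Add2,r2:-6,r3:4
  c13: CDB Add2=8  regs: r0:26,r1:8,r2:-6,r3:4

STATUS = VALUE 8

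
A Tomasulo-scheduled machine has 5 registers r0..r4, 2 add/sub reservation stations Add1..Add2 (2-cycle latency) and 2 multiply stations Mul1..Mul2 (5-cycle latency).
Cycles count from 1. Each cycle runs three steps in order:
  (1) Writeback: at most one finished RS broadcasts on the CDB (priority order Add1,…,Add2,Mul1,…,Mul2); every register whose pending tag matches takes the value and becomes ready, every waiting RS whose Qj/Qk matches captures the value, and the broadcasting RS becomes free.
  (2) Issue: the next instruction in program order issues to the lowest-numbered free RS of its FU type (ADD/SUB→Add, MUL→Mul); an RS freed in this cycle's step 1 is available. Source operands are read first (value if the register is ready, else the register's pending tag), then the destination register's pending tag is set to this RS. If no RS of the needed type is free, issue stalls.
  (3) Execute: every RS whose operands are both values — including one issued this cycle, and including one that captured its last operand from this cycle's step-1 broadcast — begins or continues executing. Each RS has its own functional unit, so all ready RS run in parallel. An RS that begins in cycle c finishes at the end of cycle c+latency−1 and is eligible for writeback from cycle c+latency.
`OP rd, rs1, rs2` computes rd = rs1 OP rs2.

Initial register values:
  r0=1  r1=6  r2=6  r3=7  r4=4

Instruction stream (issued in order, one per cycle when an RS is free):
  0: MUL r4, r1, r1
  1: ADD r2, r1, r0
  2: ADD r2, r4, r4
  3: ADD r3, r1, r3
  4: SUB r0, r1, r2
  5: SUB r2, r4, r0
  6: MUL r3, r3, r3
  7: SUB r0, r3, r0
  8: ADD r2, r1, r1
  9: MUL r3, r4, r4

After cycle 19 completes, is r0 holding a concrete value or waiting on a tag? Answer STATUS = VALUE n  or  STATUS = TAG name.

c1: issue MUL r4<-Mul1 | r0:1,r1:6,r2:6,r3:7,r4:Mul1
c2: issue ADD r2<-Add1 | r0:1,r1:6,r2:Add1,r3:7,r4:Mul1
c3: issue ADD r2<-Add2 | r0:1,r1:6,r2:Add2,r3:7,r4:Mul1
c4: CDB Add1=7; issue ADD r3<-Add1 | r0:1,r1:6,r2:Add2,r3:Add1,r4:Mul1
c5: stall | r0:1,r1:6,r2:Add2,r3:Add1,r4:Mul1
c6: CDB Add1=13; issue SUB r0<-Add1 | r0:Add1,r1:6,r2:Add2,r3:13,r4:Mul1
c7: CDB Mul1=36; stall | r0:Add1,r1:6,r2:Add2,r3:13,r4:36
c8: stall | r0:Add1,r1:6,r2:Add2,r3:13,r4:36
c9: CDB Add2=72; issue SUB r2<-Add2 | r0:Add1,r1:6,r2:Add2,r3:13,r4:36
c10: issue MUL r3<-Mul1 | r0:Add1,r1:6,r2:Add2,r3:Mul1,r4:36
c11: CDB Add1=-66; issue SUB r0<-Add1 | r0:Add1,r1:6,r2:Add2,r3:Mul1,r4:36
c12: stall | r0:Add1,r1:6,r2:Add2,r3:Mul1,r4:36
c13: CDB Add2=102; issue ADD r2<-Add2 | r0:Add1,r1:6,r2:Add2,r3:Mul1,r4:36
c14: issue MUL r3<-Mul2 | r0:Add1,r1:6,r2:Add2,r3:Mul2,r4:36
c15: CDB Add2=12 | r0:Add1,r1:6,r2:12,r3:Mul2,r4:36
c16: CDB Mul1=169 | r0:Add1,r1:6,r2:12,r3:Mul2,r4:36
c17: - | r0:Add1,r1:6,r2:12,r3:Mul2,r4:36
c18: CDB Add1=235 | r0:235,r1:6,r2:12,r3:Mul2,r4:36
c19: CDB Mul2=1296 | r0:235,r1:6,r2:12,r3:1296,r4:36

STATUS = VALUE 235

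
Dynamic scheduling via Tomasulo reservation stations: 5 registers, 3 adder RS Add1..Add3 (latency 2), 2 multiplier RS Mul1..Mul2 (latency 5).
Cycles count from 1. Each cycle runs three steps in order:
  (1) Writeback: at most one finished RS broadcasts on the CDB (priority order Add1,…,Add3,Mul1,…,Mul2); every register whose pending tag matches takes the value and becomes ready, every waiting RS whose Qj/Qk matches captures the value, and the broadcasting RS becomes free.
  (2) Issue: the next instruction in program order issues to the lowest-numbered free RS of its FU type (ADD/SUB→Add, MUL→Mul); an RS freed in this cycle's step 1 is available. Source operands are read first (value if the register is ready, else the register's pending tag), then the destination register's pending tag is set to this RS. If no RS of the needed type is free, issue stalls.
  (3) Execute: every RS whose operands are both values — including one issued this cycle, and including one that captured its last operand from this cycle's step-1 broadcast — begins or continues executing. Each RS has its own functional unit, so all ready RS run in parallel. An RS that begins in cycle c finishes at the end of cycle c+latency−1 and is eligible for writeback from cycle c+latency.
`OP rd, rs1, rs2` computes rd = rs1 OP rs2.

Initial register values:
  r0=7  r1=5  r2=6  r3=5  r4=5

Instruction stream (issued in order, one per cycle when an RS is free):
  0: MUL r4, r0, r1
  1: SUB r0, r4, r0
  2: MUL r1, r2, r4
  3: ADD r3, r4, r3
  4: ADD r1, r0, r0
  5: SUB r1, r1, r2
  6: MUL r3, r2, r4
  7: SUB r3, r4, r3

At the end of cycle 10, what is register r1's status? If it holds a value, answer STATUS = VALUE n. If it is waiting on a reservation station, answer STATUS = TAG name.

cycle 1: issue MUL r4<-Mul1 // r0:7,r1:5,r2:6,r3:5,r4:Mul1
cycle 2: issue SUB r0<-Add1 // r0:Add1,r1:5,r2:6,r3:5,r4:Mul1
cycle 3: issue MUL r1<-Mul2 // r0:Add1,r1:Mul2,r2:6,r3:5,r4:Mul1
cycle 4: issue ADD r3<-Add2 // r0:Add1,r1:Mul2,r2:6,r3:Add2,r4:Mul1
cycle 5: issue ADD r1<-Add3 // r0:Add1,r1:Add3,r2:6,r3:Add2,r4:Mul1
cycle 6: CDB Mul1=35; stall // r0:Add1,r1:Add3,r2:6,r3:Add2,r4:35
cycle 7: stall // r0:Add1,r1:Add3,r2:6,r3:Add2,r4:35
cycle 8: CDB Add1=28; issue SUB r1<-Add1 // r0:28,r1:Add1,r2:6,r3:Add2,r4:35
cycle 9: CDB Add2=40; issue MUL r3<-Mul1 // r0:28,r1:Add1,r2:6,r3:Mul1,r4:35
cycle 10: CDB Add3=56; issue SUB r3<-Add2 // r0:28,r1:Add1,r2:6,r3:Add2,r4:35

STATUS = TAG Add1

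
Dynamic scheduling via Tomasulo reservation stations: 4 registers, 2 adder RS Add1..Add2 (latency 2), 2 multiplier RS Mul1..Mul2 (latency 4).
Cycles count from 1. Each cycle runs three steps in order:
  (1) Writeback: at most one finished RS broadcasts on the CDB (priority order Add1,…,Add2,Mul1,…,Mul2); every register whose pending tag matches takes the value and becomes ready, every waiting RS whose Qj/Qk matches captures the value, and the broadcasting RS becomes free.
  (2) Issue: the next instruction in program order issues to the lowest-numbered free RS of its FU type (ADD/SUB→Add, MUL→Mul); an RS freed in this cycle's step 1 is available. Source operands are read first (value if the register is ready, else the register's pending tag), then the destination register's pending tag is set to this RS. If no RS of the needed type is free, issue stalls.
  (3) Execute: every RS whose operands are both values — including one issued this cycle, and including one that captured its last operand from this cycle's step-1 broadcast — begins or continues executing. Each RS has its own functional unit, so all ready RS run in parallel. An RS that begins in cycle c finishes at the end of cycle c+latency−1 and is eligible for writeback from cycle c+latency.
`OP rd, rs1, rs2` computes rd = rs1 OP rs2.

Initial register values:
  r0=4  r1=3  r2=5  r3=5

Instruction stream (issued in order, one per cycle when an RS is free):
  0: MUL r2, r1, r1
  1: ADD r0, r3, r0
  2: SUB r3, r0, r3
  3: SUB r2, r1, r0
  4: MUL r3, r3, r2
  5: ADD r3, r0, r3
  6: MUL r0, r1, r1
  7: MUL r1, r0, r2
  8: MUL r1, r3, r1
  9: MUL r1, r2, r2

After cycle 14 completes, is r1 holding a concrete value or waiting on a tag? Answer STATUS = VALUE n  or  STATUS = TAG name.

  c1: issue MUL r2<-Mul1  regs: r0:4,r1:3,r2:Mul1,r3:5
  c2: issue ADD r0<-Add1  regs: r0:Add1,r1:3,r2:Mul1,r3:5
  c3: issue SUB r3<-Add2  regs: r0:Add1,r1:3,r2:Mul1,r3:Add2
  c4: CDB Add1=9; issue SUB r2<-Add1  regs: r0:9,r1:3,r2:Add1,r3:Add2
  c5: CDB Mul1=9; issue MUL r3<-Mul1  regs: r0:9,r1:3,r2:Add1,r3:Mul1
  c6: CDB Add1=-6; issue ADD r3<-Add1  regs: r0:9,r1:3,r2:-6,r3:Add1
  c7: CDB Add2=4; issue MUL r0<-Mul2  regs: r0:Mul2,r1:3,r2:-6,r3:Add1
  c8: stall  regs: r0:Mul2,r1:3,r2:-6,r3:Add1
  c9: stall  regs: r0:Mul2,r1:3,r2:-6,r3:Add1
  c10: stall  regs: r0:Mul2,r1:3,r2:-6,r3:Add1
  c11: CDB Mul1=-24; issue MUL r1<-Mul1  regs: r0:Mul2,r1:Mul1,r2:-6,r3:Add1
  c12: CDB Mul2=9; issue MUL r1<-Mul2  regs: r0:9,r1:Mul2,r2:-6,r3:Add1
  c13: CDB Add1=-15; stall  regs: r0:9,r1:Mul2,r2:-6,r3:-15
  c14: stall  regs: r0:9,r1:Mul2,r2:-6,r3:-15

STATUS = TAG Mul2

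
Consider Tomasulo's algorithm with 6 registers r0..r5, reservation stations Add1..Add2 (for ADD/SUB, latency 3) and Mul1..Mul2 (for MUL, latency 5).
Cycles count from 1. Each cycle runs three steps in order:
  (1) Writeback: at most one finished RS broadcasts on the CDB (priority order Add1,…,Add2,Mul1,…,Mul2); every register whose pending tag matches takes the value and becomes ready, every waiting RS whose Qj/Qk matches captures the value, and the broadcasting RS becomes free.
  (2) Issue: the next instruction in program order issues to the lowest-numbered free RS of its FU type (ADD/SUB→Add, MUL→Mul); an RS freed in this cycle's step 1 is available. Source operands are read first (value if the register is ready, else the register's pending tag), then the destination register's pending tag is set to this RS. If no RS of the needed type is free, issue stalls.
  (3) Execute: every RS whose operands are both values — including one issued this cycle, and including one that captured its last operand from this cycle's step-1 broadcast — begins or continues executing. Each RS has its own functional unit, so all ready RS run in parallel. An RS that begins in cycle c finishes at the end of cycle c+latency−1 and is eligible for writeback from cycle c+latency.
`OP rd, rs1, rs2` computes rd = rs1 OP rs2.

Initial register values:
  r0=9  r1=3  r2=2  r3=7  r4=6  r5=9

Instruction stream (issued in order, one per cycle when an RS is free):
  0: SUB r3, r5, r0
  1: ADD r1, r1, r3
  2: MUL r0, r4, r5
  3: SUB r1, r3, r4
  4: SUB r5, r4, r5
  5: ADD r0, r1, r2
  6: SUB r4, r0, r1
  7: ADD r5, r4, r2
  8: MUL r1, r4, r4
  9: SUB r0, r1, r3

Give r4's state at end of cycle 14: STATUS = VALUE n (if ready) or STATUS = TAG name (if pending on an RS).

  c1: issue SUB r3<-Add1  regs: r0:9,r1:3,r2:2,r3:Add1,r4:6,r5:9
  c2: issue ADD r1<-Add2  regs: r0:9,r1:Add2,r2:2,r3:Add1,r4:6,r5:9
  c3: issue MUL r0<-Mul1  regs: r0:Mul1,r1:Add2,r2:2,r3:Add1,r4:6,r5:9
  c4: CDB Add1=0; issue SUB r1<-Add1  regs: r0:Mul1,r1:Add1,r2:2,r3:0,r4:6,r5:9
  c5: stall  regs: r0:Mul1,r1:Add1,r2:2,r3:0,r4:6,r5:9
  c6: stall  regs: r0:Mul1,r1:Add1,r2:2,r3:0,r4:6,r5:9
  c7: CDB Add1=-6; issue SUB r5<-Add1  regs: r0:Mul1,r1:-6,r2:2,r3:0,r4:6,r5:Add1
  c8: CDB Add2=3; issue ADD r0<-Add2  regs: r0:Add2,r1:-6,r2:2,r3:0,r4:6,r5:Add1
  c9: CDB Mul1=54; stall  regs: r0:Add2,r1:-6,r2:2,r3:0,r4:6,r5:Add1
  c10: CDB Add1=-3; issue SUB r4<-Add1  regs: r0:Add2,r1:-6,r2:2,r3:0,r4:Add1,r5:-3
  c11: CDB Add2=-4; issue ADD r5<-Add2  regs: r0:-4,r1:-6,r2:2,r3:0,r4:Add1,r5:Add2
  c12: issue MUL r1<-Mul1  regs: r0:-4,r1:Mul1,r2:2,r3:0,r4:Add1,r5:Add2
  c13: stall  regs: r0:-4,r1:Mul1,r2:2,r3:0,r4:Add1,r5:Add2
  c14: CDB Add1=2; issue SUB r0<-Add1  regs: r0:Add1,r1:Mul1,r2:2,r3:0,r4:2,r5:Add2

STATUS = VALUE 2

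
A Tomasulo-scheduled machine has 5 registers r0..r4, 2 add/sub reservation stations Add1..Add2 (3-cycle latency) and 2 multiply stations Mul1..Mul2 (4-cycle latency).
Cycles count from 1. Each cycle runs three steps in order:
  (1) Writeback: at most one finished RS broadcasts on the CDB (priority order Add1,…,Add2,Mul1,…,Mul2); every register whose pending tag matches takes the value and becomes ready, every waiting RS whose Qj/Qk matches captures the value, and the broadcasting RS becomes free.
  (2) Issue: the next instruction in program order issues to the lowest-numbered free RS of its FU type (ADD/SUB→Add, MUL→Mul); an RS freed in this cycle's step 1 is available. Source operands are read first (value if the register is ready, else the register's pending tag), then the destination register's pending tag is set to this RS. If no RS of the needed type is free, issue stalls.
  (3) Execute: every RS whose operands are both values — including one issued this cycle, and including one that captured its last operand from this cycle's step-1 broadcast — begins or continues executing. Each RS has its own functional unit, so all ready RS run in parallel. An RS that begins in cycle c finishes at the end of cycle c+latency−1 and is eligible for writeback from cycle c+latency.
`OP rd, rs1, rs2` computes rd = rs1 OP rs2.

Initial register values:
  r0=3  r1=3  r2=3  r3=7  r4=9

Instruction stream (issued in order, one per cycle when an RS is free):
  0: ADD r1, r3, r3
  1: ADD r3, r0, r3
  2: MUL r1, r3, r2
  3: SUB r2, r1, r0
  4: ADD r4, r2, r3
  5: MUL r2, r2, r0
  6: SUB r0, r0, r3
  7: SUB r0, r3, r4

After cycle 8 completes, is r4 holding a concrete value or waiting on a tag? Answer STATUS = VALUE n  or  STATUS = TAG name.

STATUS = TAG Add2

cycle 1: issue ADD r1<-Add1 // r0:3,r1:Add1,r2:3,r3:7,r4:9
cycle 2: issue ADD r3<-Add2 // r0:3,r1:Add1,r2:3,r3:Add2,r4:9
cycle 3: issue MUL r1<-Mul1 // r0:3,r1:Mul1,r2:3,r3:Add2,r4:9
cycle 4: CDB Add1=14; issue SUB r2<-Add1 // r0:3,r1:Mul1,r2:Add1,r3:Add2,r4:9
cycle 5: CDB Add2=10; issue ADD r4<-Add2 // r0:3,r1:Mul1,r2:Add1,r3:10,r4:Add2
cycle 6: issue MUL r2<-Mul2 // r0:3,r1:Mul1,r2:Mul2,r3:10,r4:Add2
cycle 7: stall // r0:3,r1:Mul1,r2:Mul2,r3:10,r4:Add2
cycle 8: stall // r0:3,r1:Mul1,r2:Mul2,r3:10,r4:Add2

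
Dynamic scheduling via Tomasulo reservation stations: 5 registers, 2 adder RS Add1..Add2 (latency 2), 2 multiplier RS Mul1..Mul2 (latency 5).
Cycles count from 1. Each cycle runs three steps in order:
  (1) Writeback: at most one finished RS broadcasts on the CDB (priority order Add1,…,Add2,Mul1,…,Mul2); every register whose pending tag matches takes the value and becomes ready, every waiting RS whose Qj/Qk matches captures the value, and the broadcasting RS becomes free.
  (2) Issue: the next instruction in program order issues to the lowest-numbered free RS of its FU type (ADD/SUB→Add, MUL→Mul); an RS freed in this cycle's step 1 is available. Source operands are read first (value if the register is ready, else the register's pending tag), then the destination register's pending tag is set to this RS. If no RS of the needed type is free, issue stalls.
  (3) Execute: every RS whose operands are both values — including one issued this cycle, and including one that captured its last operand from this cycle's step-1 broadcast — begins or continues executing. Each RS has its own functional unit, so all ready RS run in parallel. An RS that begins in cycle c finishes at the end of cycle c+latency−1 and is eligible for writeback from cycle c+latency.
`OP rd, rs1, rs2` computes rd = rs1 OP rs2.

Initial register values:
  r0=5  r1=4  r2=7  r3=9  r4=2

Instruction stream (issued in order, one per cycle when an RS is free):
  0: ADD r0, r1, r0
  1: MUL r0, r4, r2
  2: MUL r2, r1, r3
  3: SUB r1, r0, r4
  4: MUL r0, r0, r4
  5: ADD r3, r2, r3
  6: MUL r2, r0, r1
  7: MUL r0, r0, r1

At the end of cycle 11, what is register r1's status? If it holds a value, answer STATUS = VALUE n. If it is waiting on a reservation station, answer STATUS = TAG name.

c1: issue ADD r0<-Add1 | r0:Add1,r1:4,r2:7,r3:9,r4:2
c2: issue MUL r0<-Mul1 | r0:Mul1,r1:4,r2:7,r3:9,r4:2
c3: CDB Add1=9; issue MUL r2<-Mul2 | r0:Mul1,r1:4,r2:Mul2,r3:9,r4:2
c4: issue SUB r1<-Add1 | r0:Mul1,r1:Add1,r2:Mul2,r3:9,r4:2
c5: stall | r0:Mul1,r1:Add1,r2:Mul2,r3:9,r4:2
c6: stall | r0:Mul1,r1:Add1,r2:Mul2,r3:9,r4:2
c7: CDB Mul1=14; issue MUL r0<-Mul1 | r0:Mul1,r1:Add1,r2:Mul2,r3:9,r4:2
c8: CDB Mul2=36; issue ADD r3<-Add2 | r0:Mul1,r1:Add1,r2:36,r3:Add2,r4:2
c9: CDB Add1=12; issue MUL r2<-Mul2 | r0:Mul1,r1:12,r2:Mul2,r3:Add2,r4:2
c10: CDB Add2=45; stall | r0:Mul1,r1:12,r2:Mul2,r3:45,r4:2
c11: stall | r0:Mul1,r1:12,r2:Mul2,r3:45,r4:2

STATUS = VALUE 12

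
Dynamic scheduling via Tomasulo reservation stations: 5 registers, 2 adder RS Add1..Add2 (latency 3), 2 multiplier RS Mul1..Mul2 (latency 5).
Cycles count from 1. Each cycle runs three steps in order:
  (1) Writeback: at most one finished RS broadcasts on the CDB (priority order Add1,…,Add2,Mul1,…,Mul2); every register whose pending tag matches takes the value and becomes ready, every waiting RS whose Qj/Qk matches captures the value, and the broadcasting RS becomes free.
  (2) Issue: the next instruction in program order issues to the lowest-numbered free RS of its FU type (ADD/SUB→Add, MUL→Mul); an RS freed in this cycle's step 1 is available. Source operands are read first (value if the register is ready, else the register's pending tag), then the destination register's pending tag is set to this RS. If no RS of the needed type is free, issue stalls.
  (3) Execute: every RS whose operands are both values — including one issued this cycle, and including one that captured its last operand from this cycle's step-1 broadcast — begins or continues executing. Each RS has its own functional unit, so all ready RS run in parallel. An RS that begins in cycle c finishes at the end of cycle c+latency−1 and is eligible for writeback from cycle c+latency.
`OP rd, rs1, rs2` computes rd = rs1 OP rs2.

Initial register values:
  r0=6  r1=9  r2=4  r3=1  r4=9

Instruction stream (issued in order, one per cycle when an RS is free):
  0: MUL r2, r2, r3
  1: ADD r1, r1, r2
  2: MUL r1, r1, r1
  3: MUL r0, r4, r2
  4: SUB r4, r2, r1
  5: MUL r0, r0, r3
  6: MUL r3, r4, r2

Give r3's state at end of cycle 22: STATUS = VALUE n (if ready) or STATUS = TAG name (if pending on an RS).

  c1: issue MUL r2<-Mul1  regs: r0:6,r1:9,r2:Mul1,r3:1,r4:9
  c2: issue ADD r1<-Add1  regs: r0:6,r1:Add1,r2:Mul1,r3:1,r4:9
  c3: issue MUL r1<-Mul2  regs: r0:6,r1:Mul2,r2:Mul1,r3:1,r4:9
  c4: stall  regs: r0:6,r1:Mul2,r2:Mul1,r3:1,r4:9
  c5: stall  regs: r0:6,r1:Mul2,r2:Mul1,r3:1,r4:9
  c6: CDB Mul1=4; issue MUL r0<-Mul1  regs: r0:Mul1,r1:Mul2,r2:4,r3:1,r4:9
  c7: issue SUB r4<-Add2  regs: r0:Mul1,r1:Mul2,r2:4,r3:1,r4:Add2
  c8: stall  regs: r0:Mul1,r1:Mul2,r2:4,r3:1,r4:Add2
  c9: CDB Add1=13; stall  regs: r0:Mul1,r1:Mul2,r2:4,r3:1,r4:Add2
  c10: stall  regs: r0:Mul1,r1:Mul2,r2:4,r3:1,r4:Add2
  c11: CDB Mul1=36; issue MUL r0<-Mul1  regs: r0:Mul1,r1:Mul2,r2:4,r3:1,r4:Add2
  c12: stall  regs: r0:Mul1,r1:Mul2,r2:4,r3:1,r4:Add2
  c13: stall  regs: r0:Mul1,r1:Mul2,r2:4,r3:1,r4:Add2
  c14: CDB Mul2=169; issue MUL r3<-Mul2  regs: r0:Mul1,r1:169,r2:4,r3:Mul2,r4:Add2
  c15: -  regs: r0:Mul1,r1:169,r2:4,r3:Mul2,r4:Add2
  c16: CDB Mul1=36  regs: r0:36,r1:169,r2:4,r3:Mul2,r4:Add2
  c17: CDB Add2=-165  regs: r0:36,r1:169,r2:4,r3:Mul2,r4:-165
  c18: -  regs: r0:36,r1:169,r2:4,r3:Mul2,r4:-165
  c19: -  regs: r0:36,r1:169,r2:4,r3:Mul2,r4:-165
  c20: -  regs: r0:36,r1:169,r2:4,r3:Mul2,r4:-165
  c21: -  regs: r0:36,r1:169,r2:4,r3:Mul2,r4:-165
  c22: CDB Mul2=-660  regs: r0:36,r1:169,r2:4,r3:-660,r4:-165

STATUS = VALUE -660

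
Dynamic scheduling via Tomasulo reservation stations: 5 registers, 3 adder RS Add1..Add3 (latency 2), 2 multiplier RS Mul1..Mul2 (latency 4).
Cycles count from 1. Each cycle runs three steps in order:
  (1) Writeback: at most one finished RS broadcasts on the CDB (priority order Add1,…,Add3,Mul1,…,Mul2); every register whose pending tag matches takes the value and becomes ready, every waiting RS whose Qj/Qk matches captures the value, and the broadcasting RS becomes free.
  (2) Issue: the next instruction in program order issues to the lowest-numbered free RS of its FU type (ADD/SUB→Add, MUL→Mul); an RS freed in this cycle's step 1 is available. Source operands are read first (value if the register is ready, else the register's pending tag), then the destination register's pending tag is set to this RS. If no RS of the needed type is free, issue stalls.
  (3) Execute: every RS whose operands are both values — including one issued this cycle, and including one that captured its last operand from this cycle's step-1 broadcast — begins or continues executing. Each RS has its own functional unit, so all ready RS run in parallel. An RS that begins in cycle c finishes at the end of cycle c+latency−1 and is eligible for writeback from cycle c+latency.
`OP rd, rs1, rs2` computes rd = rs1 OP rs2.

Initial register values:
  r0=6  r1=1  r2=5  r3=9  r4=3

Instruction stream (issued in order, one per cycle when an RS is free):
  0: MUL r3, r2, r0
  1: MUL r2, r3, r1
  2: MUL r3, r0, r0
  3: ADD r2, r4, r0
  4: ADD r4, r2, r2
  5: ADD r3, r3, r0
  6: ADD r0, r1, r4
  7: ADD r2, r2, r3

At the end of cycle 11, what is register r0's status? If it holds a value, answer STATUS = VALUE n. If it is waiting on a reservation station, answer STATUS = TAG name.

STATUS = TAG Add3

  c1: issue MUL r3<-Mul1  regs: r0:6,r1:1,r2:5,r3:Mul1,r4:3
  c2: issue MUL r2<-Mul2  regs: r0:6,r1:1,r2:Mul2,r3:Mul1,r4:3
  c3: stall  regs: r0:6,r1:1,r2:Mul2,r3:Mul1,r4:3
  c4: stall  regs: r0:6,r1:1,r2:Mul2,r3:Mul1,r4:3
  c5: CDB Mul1=30; issue MUL r3<-Mul1  regs: r0:6,r1:1,r2:Mul2,r3:Mul1,r4:3
  c6: issue ADD r2<-Add1  regs: r0:6,r1:1,r2:Add1,r3:Mul1,r4:3
  c7: issue ADD r4<-Add2  regs: r0:6,r1:1,r2:Add1,r3:Mul1,r4:Add2
  c8: CDB Add1=9; issue ADD r3<-Add1  regs: r0:6,r1:1,r2:9,r3:Add1,r4:Add2
  c9: CDB Mul1=36; issue ADD r0<-Add3  regs: r0:Add3,r1:1,r2:9,r3:Add1,r4:Add2
  c10: CDB Add2=18; issue ADD r2<-Add2  regs: r0:Add3,r1:1,r2:Add2,r3:Add1,r4:18
  c11: CDB Add1=42  regs: r0:Add3,r1:1,r2:Add2,r3:42,r4:18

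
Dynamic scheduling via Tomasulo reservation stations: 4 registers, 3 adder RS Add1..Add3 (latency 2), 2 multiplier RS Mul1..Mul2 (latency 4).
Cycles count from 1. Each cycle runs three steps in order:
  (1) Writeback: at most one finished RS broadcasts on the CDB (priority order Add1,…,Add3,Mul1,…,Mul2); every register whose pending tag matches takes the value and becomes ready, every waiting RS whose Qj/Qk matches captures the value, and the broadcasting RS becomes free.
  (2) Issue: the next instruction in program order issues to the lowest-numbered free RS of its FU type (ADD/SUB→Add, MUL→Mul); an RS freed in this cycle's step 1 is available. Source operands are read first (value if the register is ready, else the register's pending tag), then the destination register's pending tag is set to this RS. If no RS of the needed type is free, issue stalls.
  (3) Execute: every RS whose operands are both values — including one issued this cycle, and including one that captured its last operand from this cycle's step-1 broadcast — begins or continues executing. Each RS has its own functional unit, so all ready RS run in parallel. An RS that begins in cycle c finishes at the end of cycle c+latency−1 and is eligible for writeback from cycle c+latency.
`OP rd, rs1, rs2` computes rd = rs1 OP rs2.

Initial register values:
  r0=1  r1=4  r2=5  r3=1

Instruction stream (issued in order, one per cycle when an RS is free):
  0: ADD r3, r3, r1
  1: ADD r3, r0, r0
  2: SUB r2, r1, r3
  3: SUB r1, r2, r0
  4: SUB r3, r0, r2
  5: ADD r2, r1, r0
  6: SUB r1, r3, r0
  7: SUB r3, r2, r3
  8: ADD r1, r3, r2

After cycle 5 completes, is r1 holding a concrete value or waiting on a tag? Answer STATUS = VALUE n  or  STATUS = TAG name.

c1: issue ADD r3<-Add1 | r0:1,r1:4,r2:5,r3:Add1
c2: issue ADD r3<-Add2 | r0:1,r1:4,r2:5,r3:Add2
c3: CDB Add1=5; issue SUB r2<-Add1 | r0:1,r1:4,r2:Add1,r3:Add2
c4: CDB Add2=2; issue SUB r1<-Add2 | r0:1,r1:Add2,r2:Add1,r3:2
c5: issue SUB r3<-Add3 | r0:1,r1:Add2,r2:Add1,r3:Add3

STATUS = TAG Add2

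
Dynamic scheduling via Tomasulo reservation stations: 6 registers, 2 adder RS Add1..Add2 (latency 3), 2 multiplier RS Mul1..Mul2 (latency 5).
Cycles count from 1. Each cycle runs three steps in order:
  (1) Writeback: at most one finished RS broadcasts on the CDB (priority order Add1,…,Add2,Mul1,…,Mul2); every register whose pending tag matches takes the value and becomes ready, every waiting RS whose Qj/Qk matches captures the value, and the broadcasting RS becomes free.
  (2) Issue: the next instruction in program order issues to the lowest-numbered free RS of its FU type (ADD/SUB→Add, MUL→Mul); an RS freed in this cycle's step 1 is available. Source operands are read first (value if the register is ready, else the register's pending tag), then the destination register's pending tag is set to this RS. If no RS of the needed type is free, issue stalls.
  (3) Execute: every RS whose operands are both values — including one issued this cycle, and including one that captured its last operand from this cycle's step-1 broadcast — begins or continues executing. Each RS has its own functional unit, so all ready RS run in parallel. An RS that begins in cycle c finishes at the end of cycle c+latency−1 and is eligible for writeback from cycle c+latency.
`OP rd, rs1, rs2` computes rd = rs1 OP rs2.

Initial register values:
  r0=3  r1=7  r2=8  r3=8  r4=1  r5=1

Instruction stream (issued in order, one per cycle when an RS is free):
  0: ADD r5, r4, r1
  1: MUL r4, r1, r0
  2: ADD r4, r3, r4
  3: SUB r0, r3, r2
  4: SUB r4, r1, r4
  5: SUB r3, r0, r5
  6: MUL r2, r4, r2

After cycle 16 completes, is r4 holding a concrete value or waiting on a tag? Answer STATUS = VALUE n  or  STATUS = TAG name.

STATUS = VALUE -22

cycle 1: issue ADD r5<-Add1 // r0:3,r1:7,r2:8,r3:8,r4:1,r5:Add1
cycle 2: issue MUL r4<-Mul1 // r0:3,r1:7,r2:8,r3:8,r4:Mul1,r5:Add1
cycle 3: issue ADD r4<-Add2 // r0:3,r1:7,r2:8,r3:8,r4:Add2,r5:Add1
cycle 4: CDB Add1=8; issue SUB r0<-Add1 // r0:Add1,r1:7,r2:8,r3:8,r4:Add2,r5:8
cycle 5: stall // r0:Add1,r1:7,r2:8,r3:8,r4:Add2,r5:8
cycle 6: stall // r0:Add1,r1:7,r2:8,r3:8,r4:Add2,r5:8
cycle 7: CDB Add1=0; issue SUB r4<-Add1 // r0:0,r1:7,r2:8,r3:8,r4:Add1,r5:8
cycle 8: CDB Mul1=21; stall // r0:0,r1:7,r2:8,r3:8,r4:Add1,r5:8
cycle 9: stall // r0:0,r1:7,r2:8,r3:8,r4:Add1,r5:8
cycle 10: stall // r0:0,r1:7,r2:8,r3:8,r4:Add1,r5:8
cycle 11: CDB Add2=29; issue SUB r3<-Add2 // r0:0,r1:7,r2:8,r3:Add2,r4:Add1,r5:8
cycle 12: issue MUL r2<-Mul1 // r0:0,r1:7,r2:Mul1,r3:Add2,r4:Add1,r5:8
cycle 13: - // r0:0,r1:7,r2:Mul1,r3:Add2,r4:Add1,r5:8
cycle 14: CDB Add1=-22 // r0:0,r1:7,r2:Mul1,r3:Add2,r4:-22,r5:8
cycle 15: CDB Add2=-8 // r0:0,r1:7,r2:Mul1,r3:-8,r4:-22,r5:8
cycle 16: - // r0:0,r1:7,r2:Mul1,r3:-8,r4:-22,r5:8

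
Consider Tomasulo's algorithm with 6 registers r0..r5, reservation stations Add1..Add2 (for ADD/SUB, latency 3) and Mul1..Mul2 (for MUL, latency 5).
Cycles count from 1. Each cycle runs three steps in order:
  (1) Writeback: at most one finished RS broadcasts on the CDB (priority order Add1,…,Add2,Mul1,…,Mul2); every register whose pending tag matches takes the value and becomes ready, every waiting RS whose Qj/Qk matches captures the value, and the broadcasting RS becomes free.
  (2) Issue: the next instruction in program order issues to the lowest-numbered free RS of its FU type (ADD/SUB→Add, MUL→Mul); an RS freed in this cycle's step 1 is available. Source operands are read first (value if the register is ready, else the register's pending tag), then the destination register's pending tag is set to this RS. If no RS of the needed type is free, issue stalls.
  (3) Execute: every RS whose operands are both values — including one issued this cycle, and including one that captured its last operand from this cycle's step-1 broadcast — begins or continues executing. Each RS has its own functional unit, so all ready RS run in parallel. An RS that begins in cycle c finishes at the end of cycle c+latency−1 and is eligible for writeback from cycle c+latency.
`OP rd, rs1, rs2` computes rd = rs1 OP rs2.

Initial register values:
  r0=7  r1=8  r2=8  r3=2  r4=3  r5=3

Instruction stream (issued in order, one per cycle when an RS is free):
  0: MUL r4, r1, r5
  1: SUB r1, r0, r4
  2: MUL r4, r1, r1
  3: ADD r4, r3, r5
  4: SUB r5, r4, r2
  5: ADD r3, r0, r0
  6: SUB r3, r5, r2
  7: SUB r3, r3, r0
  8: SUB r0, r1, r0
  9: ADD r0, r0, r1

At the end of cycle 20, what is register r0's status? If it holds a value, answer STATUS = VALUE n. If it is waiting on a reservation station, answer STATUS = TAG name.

STATUS = VALUE -41

  c1: issue MUL r4<-Mul1  regs: r0:7,r1:8,r2:8,r3:2,r4:Mul1,r5:3
  c2: issue SUB r1<-Add1  regs: r0:7,r1:Add1,r2:8,r3:2,r4:Mul1,r5:3
  c3: issue MUL r4<-Mul2  regs: r0:7,r1:Add1,r2:8,r3:2,r4:Mul2,r5:3
  c4: issue ADD r4<-Add2  regs: r0:7,r1:Add1,r2:8,r3:2,r4:Add2,r5:3
  c5: stall  regs: r0:7,r1:Add1,r2:8,r3:2,r4:Add2,r5:3
  c6: CDB Mul1=24; stall  regs: r0:7,r1:Add1,r2:8,r3:2,r4:Add2,r5:3
  c7: CDB Add2=5; issue SUB r5<-Add2  regs: r0:7,r1:Add1,r2:8,r3:2,r4:5,r5:Add2
  c8: stall  regs: r0:7,r1:Add1,r2:8,r3:2,r4:5,r5:Add2
  c9: CDB Add1=-17; issue ADD r3<-Add1  regs: r0:7,r1:-17,r2:8,r3:Add1,r4:5,r5:Add2
  c10: CDB Add2=-3; issue SUB r3<-Add2  regs: r0:7,r1:-17,r2:8,r3:Add2,r4:5,r5:-3
  c11: stall  regs: r0:7,r1:-17,r2:8,r3:Add2,r4:5,r5:-3
  c12: CDB Add1=14; issue SUB r3<-Add1  regs: r0:7,r1:-17,r2:8,r3:Add1,r4:5,r5:-3
  c13: CDB Add2=-11; issue SUB r0<-Add2  regs: r0:Add2,r1:-17,r2:8,r3:Add1,r4:5,r5:-3
  c14: CDB Mul2=289; stall  regs: r0:Add2,r1:-17,r2:8,r3:Add1,r4:5,r5:-3
  c15: stall  regs: r0:Add2,r1:-17,r2:8,r3:Add1,r4:5,r5:-3
  c16: CDB Add1=-18; issue ADD r0<-Add1  regs: r0:Add1,r1:-17,r2:8,r3:-18,r4:5,r5:-3
  c17: CDB Add2=-24  regs: r0:Add1,r1:-17,r2:8,r3:-18,r4:5,r5:-3
  c18: -  regs: r0:Add1,r1:-17,r2:8,r3:-18,r4:5,r5:-3
  c19: -  regs: r0:Add1,r1:-17,r2:8,r3:-18,r4:5,r5:-3
  c20: CDB Add1=-41  regs: r0:-41,r1:-17,r2:8,r3:-18,r4:5,r5:-3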